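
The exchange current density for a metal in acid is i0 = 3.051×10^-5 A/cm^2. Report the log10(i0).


i0 = 3.051×10^-5 A/cm^2
log10(i0) = -4.516

-4.516


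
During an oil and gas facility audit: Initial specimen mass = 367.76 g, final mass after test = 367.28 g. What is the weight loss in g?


Weight loss = initial − final
WL = 367.76 − 367.28 = 0.48 g

0.48 g


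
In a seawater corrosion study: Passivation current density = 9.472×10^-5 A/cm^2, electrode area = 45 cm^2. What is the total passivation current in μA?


I = i_pass * A, then convert A → μA (×10^6)
I = 9.472×10^-5 * 45 * 10^6 = 4262.4 μA

4262.4 μA


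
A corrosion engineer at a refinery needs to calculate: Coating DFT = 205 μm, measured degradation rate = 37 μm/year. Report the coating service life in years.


Service life = thickness / degradation rate
Life = 205 / 37 = 5.5 years

5.5 years


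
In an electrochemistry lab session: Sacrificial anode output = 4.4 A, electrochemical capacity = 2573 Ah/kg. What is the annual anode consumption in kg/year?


Annual consumption = current * hours per year / capacity
Rate = 4.4 * 8760 / 2573 = 15.0 kg/year

15.0 kg/year


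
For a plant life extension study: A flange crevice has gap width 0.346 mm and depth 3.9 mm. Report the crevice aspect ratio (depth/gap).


Aspect ratio = depth / gap
Ratio = 3.9 / 0.346 = 11.3

11.3


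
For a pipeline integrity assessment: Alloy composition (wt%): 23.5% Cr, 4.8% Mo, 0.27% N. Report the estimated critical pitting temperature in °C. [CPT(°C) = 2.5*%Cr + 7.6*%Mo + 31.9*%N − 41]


Apply the ASTM G48 empirical CPT estimate: CPT(°C) = 2.5*%Cr + 7.6*%Mo + 31.9*%N − 41
2.5*23.5 = 58.75; 7.6*4.8 = 36.48; 31.9*0.27 = 8.613
CPT = 58.75 + 36.48 + 8.613 − 41 = 62.843 °C
Rounded to 0.1 °C: CPT ≈ 62.8 °C

62.8 °C


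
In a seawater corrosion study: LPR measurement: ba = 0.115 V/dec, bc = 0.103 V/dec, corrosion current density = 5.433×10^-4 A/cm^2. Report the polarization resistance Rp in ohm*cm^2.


Apply the Stern-Geary equation: Rp = ba*bc / (2.303*icorr*(ba+bc))
ba*bc = 0.115*0.103 = 0.011845
ba+bc = 0.218; 2.303*icorr*(ba+bc) = 2.303*5.433×10^-4*0.218 = 2.7276594×10^-4
Rp = 0.011845 / 2.7276594×10^-4 = 43.43 ohm*cm^2

43.43 ohm*cm^2


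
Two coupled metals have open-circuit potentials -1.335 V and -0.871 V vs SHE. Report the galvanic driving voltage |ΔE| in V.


Driving voltage is the absolute potential difference.
|ΔE| = |-1.335 − (-0.871)| = 0.464 V

0.464 V


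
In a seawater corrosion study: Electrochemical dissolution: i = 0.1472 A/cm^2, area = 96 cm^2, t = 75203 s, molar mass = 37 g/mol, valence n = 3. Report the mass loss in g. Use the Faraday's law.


Apply Faraday's law: m = i*A*t*M / (n*F)
Total charge passed Q = i*A*t = 0.1472*96*75203 = 1062708.6336 C
m = Q*M/(n*F) = 1062708.6336*37/(3*96485) = 135.8423 g

135.8423 g


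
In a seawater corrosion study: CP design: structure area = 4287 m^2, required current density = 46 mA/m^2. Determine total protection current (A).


I = area * current density, then convert mA → A (÷1000)
I = 4287 * 46 / 1000 = 197.2 A

197.2 A


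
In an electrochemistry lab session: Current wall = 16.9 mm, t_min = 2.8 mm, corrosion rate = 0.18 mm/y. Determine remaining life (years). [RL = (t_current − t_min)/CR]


Apply the remaining-life relation: RL = (t_current − t_min) / CR
RL = (16.9 − 2.8) / 0.18 = 14.1 / 0.18 = 78.3 years

78.3 years


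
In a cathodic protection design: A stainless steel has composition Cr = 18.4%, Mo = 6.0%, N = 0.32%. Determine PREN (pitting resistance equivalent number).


Apply the PREN formula: PREN = Cr + 3.3*Mo + 16*N
PREN = 18.4 + 3.3*6.0 + 16*0.32
PREN = 18.4 + 19.8 + 5.12 = 43.32

43.32


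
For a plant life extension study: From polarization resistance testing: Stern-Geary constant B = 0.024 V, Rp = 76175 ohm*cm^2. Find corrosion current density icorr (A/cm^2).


Apply the Stern-Geary relation: icorr = B / Rp
icorr = 0.024 / 76175 = 3.151×10^-7 A/cm^2

3.151×10^-7 A/cm^2


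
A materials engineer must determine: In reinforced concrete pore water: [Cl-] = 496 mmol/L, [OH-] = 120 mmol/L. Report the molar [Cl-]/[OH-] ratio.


Threshold parameter = [Cl-] / [OH-] (molar basis; both in mmol/L, so units cancel)
Ratio = 496 / 120 = 4.13

4.13


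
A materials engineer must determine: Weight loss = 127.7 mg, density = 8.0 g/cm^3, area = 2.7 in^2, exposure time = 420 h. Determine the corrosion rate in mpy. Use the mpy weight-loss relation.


Apply the mpy weight-loss relation: CR = 534 * W / (D * A * T)
Numerator: 534 * 127.7 = 68191.8
Denominator: 8.0 * 2.7 * 420 = 9072.0
CR = 68191.8 / 9072.0 = 7.5167 mpy

7.5167 mpy


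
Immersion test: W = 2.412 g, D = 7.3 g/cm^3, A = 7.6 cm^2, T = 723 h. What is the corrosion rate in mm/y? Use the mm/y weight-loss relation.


Apply the mm/y weight-loss relation: CR = 87600 * W / (D * A * T)
Numerator: 87600 * 2.412 = 211291.2
Denominator: 7.3 * 7.6 * 723 = 40112.04
CR = 211291.2 / 40112.04 = 5.26753 mm/y

5.26753 mm/y


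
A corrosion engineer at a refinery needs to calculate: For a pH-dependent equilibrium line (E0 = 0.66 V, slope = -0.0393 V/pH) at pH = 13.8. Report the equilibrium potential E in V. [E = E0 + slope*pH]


Apply the Pourbaix line equation: E = E0 + slope*pH
E = 0.66 + (-0.0393)*13.8 = 0.66 + (-0.54234) = 0.11766 V
Rounded to 3 decimal places: E = 0.118 V

0.118 V


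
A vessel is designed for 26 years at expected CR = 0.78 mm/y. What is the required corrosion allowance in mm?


Corrosion allowance = CR × design life
CA = 0.78 * 26 = 20.28 mm

20.28 mm


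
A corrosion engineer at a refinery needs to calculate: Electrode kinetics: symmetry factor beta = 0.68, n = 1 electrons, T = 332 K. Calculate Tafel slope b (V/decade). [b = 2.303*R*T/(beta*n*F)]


Apply the Tafel slope relation: b = 2.303*R*T/(beta*n*F)
Numerator: 2.303 * 8.314 * 332 = 6356.85
Denominator: 0.68 * 1 * 96485 = 65609.8
b = 6356.85 / 65609.8 = 0.0969 V/decade

0.0969 V/decade


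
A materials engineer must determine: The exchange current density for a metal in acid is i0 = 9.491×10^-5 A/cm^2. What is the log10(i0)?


i0 = 9.491×10^-5 A/cm^2
log10(i0) = -4.023

-4.023


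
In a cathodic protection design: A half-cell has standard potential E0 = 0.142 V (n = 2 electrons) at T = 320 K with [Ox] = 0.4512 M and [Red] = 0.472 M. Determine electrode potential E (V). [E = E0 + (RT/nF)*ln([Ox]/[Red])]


Apply the Nernst equation: E = E0 + (RT/nF)*ln([Ox]/[Red])
Step 1: RT/nF = 8.314*320/(2*96485) = 0.01378701 V
Step 2: [Ox]/[Red] = 0.4512/0.472 = 0.955932
Step 3: ln(0.955932) = -0.045068
Step 4: correction = 0.01378701 * -0.045068 = -0.001 V
E = 0.142 + -0.001 = 0.141 V

0.141 V


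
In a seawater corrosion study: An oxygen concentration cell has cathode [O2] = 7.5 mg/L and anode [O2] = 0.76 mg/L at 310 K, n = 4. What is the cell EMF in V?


Apply the Nernst concentration-cell relation: E = (RT/nF)*ln(C_cathode/C_anode)
RT/nF = 8.314*310/(4*96485) = 0.00667808 V
ln(7.5/0.76) = 2.28934
E = 0.00667808 * 2.28934 = 0.01529 V

0.01529 V


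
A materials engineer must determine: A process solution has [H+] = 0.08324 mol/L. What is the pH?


pH = −log10[H+]
pH = −log10(0.08324) = 1.08

1.08


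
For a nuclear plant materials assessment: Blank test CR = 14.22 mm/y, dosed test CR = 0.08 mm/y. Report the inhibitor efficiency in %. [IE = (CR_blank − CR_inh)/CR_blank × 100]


Apply the inhibitor-efficiency definition: IE = (CR_blank − CR_inh)/CR_blank × 100
IE = (14.22 − 0.08) / 14.22 × 100
IE = 14.14 / 14.22 × 100 = 99.4 %

99.4 %


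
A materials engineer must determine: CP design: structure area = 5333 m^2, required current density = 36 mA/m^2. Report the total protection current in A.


I = area * current density, then convert mA → A (÷1000)
I = 5333 * 36 / 1000 = 191.99 A

191.99 A


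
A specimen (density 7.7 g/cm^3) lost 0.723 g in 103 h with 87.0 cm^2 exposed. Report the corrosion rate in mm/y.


Apply the mm/y weight-loss relation: CR = 87600 * W / (D * A * T)
Numerator: 87600 * 0.723 = 63334.8
Denominator: 7.7 * 87.0 * 103 = 68999.7
CR = 63334.8 / 68999.7 = 0.9179 mm/y

0.9179 mm/y


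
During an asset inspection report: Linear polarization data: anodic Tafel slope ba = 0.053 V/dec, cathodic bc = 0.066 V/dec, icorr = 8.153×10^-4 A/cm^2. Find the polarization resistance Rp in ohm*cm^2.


Apply the Stern-Geary equation: Rp = ba*bc / (2.303*icorr*(ba+bc))
ba*bc = 0.053*0.066 = 0.003498
ba+bc = 0.119; 2.303*icorr*(ba+bc) = 2.303*8.153×10^-4*0.119 = 2.2343867×10^-4
Rp = 0.003498 / 2.2343867×10^-4 = 15.66 ohm*cm^2

15.66 ohm*cm^2


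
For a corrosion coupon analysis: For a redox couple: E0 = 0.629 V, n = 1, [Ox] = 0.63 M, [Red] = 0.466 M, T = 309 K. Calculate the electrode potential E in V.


Apply the Nernst equation: E = E0 + (RT/nF)*ln([Ox]/[Red])
Step 1: RT/nF = 8.314*309/(1*96485) = 0.02662617 V
Step 2: [Ox]/[Red] = 0.63/0.466 = 1.351931
Step 3: ln(1.351931) = 0.301534
Step 4: correction = 0.02662617 * 0.301534 = 0.008 V
E = 0.629 + 0.008 = 0.637 V

0.637 V


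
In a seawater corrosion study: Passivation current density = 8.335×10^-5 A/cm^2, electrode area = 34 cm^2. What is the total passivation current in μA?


I = i_pass * A, then convert A → μA (×10^6)
I = 8.335×10^-5 * 34 * 10^6 = 2833.9 μA

2833.9 μA


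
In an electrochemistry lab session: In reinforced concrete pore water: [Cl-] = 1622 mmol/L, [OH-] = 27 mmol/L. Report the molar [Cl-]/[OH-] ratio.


Threshold parameter = [Cl-] / [OH-] (molar basis; both in mmol/L, so units cancel)
Ratio = 1622 / 27 = 60.07

60.07


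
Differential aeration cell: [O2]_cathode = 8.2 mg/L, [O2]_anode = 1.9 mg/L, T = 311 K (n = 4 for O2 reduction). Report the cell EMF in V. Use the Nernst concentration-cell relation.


Apply the Nernst concentration-cell relation: E = (RT/nF)*ln(C_cathode/C_anode)
RT/nF = 8.314*311/(4*96485) = 0.00669963 V
ln(8.2/1.9) = 1.46228
E = 0.00669963 * 1.46228 = 0.0098 V

0.0098 V


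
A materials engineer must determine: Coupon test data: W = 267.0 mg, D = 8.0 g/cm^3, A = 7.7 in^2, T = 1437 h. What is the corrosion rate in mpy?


Apply the mpy weight-loss relation: CR = 534 * W / (D * A * T)
Numerator: 534 * 267.0 = 142578.0
Denominator: 8.0 * 7.7 * 1437 = 88519.2
CR = 142578.0 / 88519.2 = 1.6107 mpy

1.6107 mpy


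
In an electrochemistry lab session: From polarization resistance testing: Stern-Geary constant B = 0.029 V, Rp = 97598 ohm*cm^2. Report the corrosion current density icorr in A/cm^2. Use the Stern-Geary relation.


Apply the Stern-Geary relation: icorr = B / Rp
icorr = 0.029 / 97598 = 2.971×10^-7 A/cm^2

2.971×10^-7 A/cm^2


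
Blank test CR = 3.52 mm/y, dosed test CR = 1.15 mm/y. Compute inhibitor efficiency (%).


Apply the inhibitor-efficiency definition: IE = (CR_blank − CR_inh)/CR_blank × 100
IE = (3.52 − 1.15) / 3.52 × 100
IE = 2.37 / 3.52 × 100 = 67.3 %

67.3 %


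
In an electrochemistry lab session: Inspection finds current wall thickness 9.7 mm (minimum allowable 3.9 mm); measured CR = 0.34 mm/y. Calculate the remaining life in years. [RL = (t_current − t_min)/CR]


Apply the remaining-life relation: RL = (t_current − t_min) / CR
RL = (9.7 − 3.9) / 0.34 = 5.8 / 0.34 = 17.1 years

17.1 years


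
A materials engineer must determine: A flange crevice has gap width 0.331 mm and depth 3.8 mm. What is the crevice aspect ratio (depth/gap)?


Aspect ratio = depth / gap
Ratio = 3.8 / 0.331 = 11.5

11.5


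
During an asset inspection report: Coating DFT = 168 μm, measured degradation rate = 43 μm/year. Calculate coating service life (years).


Service life = thickness / degradation rate
Life = 168 / 43 = 3.9 years

3.9 years


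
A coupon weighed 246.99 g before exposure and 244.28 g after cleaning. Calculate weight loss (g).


Weight loss = initial − final
WL = 246.99 − 244.28 = 2.71 g

2.71 g


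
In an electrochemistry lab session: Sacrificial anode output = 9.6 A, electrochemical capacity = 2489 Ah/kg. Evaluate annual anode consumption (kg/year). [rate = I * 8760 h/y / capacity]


Annual consumption = current * hours per year / capacity
Rate = 9.6 * 8760 / 2489 = 33.8 kg/year

33.8 kg/year


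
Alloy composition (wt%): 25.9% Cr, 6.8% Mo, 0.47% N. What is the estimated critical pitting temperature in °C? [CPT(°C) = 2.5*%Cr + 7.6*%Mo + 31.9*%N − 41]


Apply the ASTM G48 empirical CPT estimate: CPT(°C) = 2.5*%Cr + 7.6*%Mo + 31.9*%N − 41
2.5*25.9 = 64.75; 7.6*6.8 = 51.68; 31.9*0.47 = 14.993
CPT = 64.75 + 51.68 + 14.993 − 41 = 90.423 °C
Rounded to 0.1 °C: CPT ≈ 90.4 °C

90.4 °C


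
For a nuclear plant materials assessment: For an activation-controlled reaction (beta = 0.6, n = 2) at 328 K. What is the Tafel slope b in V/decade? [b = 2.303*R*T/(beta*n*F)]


Apply the Tafel slope relation: b = 2.303*R*T/(beta*n*F)
Numerator: 2.303 * 8.314 * 328 = 6280.26
Denominator: 0.6 * 2 * 96485 = 115782.0
b = 6280.26 / 115782.0 = 0.0542 V/decade

0.0542 V/decade


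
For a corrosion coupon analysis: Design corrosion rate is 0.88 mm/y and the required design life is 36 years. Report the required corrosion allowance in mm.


Corrosion allowance = CR × design life
CA = 0.88 * 36 = 31.68 mm

31.68 mm


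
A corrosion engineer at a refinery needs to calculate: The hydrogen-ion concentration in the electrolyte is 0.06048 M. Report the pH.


pH = −log10[H+]
pH = −log10(0.06048) = 1.22

1.22


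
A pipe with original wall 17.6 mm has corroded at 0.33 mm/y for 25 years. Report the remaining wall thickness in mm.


Remaining wall = original − CR × time
t = 17.6 − 0.33*25 = 17.6 − 8.25 = 9.35 mm

9.35 mm


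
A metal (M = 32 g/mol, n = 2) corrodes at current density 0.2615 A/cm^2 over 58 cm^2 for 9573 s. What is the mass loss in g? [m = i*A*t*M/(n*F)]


Apply Faraday's law: m = i*A*t*M / (n*F)
Total charge passed Q = i*A*t = 0.2615*58*9573 = 145193.691 C
m = Q*M/(n*F) = 145193.691*32/(2*96485) = 24.077 g

24.077 g


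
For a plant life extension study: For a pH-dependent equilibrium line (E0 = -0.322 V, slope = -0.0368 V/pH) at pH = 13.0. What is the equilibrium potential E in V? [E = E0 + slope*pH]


Apply the Pourbaix line equation: E = E0 + slope*pH
E = -0.322 + (-0.0368)*13.0 = -0.322 + (-0.4784) = -0.8004 V
Rounded to 4 decimal places: E = -0.8004 V

-0.8004 V


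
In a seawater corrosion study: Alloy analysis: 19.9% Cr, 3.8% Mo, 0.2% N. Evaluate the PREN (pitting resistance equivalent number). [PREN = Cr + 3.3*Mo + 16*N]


Apply the PREN formula: PREN = Cr + 3.3*Mo + 16*N
PREN = 19.9 + 3.3*3.8 + 16*0.2
PREN = 19.9 + 12.54 + 3.2 = 35.64

35.64


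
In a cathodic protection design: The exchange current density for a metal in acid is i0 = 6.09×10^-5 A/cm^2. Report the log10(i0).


i0 = 6.09×10^-5 A/cm^2
log10(i0) = -4.215

-4.215


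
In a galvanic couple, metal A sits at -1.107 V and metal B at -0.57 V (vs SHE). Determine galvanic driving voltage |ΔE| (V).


Driving voltage is the absolute potential difference.
|ΔE| = |-1.107 − (-0.57)| = 0.537 V

0.537 V


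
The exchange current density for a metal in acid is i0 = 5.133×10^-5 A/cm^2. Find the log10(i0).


i0 = 5.133×10^-5 A/cm^2
log10(i0) = -4.29

-4.29


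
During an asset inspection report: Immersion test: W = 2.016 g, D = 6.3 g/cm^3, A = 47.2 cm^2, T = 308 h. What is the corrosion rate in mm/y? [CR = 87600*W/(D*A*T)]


Apply the mm/y weight-loss relation: CR = 87600 * W / (D * A * T)
Numerator: 87600 * 2.016 = 176601.6
Denominator: 6.3 * 47.2 * 308 = 91586.88
CR = 176601.6 / 91586.88 = 1.92824 mm/y

1.92824 mm/y


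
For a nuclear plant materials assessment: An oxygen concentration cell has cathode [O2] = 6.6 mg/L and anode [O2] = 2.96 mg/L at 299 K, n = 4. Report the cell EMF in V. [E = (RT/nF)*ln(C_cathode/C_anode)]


Apply the Nernst concentration-cell relation: E = (RT/nF)*ln(C_cathode/C_anode)
RT/nF = 8.314*299/(4*96485) = 0.00644112 V
ln(6.6/2.96) = 0.80188
E = 0.00644112 * 0.80188 = 0.00517 V

0.00517 V


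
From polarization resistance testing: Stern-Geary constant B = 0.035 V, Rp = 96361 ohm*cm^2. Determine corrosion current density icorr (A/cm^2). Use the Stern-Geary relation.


Apply the Stern-Geary relation: icorr = B / Rp
icorr = 0.035 / 96361 = 3.632×10^-7 A/cm^2

3.632×10^-7 A/cm^2


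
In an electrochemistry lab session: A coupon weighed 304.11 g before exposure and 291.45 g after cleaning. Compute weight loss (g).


Weight loss = initial − final
WL = 304.11 − 291.45 = 12.66 g

12.66 g


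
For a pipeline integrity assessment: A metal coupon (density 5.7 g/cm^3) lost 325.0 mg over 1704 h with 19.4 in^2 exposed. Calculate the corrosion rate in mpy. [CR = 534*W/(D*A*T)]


Apply the mpy weight-loss relation: CR = 534 * W / (D * A * T)
Numerator: 534 * 325.0 = 173550.0
Denominator: 5.7 * 19.4 * 1704 = 188428.32
CR = 173550.0 / 188428.32 = 0.921 mpy

0.921 mpy


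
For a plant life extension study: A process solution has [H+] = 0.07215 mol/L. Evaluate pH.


pH = −log10[H+]
pH = −log10(0.07215) = 1.14

1.14


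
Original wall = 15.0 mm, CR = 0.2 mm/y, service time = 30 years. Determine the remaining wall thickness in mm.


Remaining wall = original − CR × time
t = 15.0 − 0.2*30 = 15.0 − 6.0 = 9.0 mm

9.0 mm


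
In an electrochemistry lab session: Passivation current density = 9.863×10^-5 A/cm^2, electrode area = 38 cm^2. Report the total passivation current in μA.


I = i_pass * A, then convert A → μA (×10^6)
I = 9.863×10^-5 * 38 * 10^6 = 3747.94 μA

3747.94 μA


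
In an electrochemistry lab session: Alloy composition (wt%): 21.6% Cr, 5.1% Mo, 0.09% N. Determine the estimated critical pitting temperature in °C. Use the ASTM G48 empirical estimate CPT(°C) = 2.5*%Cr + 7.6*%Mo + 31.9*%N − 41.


Apply the ASTM G48 empirical CPT estimate: CPT(°C) = 2.5*%Cr + 7.6*%Mo + 31.9*%N − 41
2.5*21.6 = 54; 7.6*5.1 = 38.76; 31.9*0.09 = 2.871
CPT = 54 + 38.76 + 2.871 − 41 = 54.631 °C
Rounded to 0.1 °C: CPT ≈ 54.6 °C

54.6 °C


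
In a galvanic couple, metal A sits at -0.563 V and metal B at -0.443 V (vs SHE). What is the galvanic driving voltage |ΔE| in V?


Driving voltage is the absolute potential difference.
|ΔE| = |-0.563 − (-0.443)| = 0.12 V

0.12 V


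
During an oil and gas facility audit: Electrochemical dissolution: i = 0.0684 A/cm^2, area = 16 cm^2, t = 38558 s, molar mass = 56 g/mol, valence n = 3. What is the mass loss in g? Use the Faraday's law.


Apply Faraday's law: m = i*A*t*M / (n*F)
Total charge passed Q = i*A*t = 0.0684*16*38558 = 42197.8752 C
m = Q*M/(n*F) = 42197.8752*56/(3*96485) = 8.1639 g

8.1639 g


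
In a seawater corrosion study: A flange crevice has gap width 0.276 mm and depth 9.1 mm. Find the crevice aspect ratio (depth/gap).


Aspect ratio = depth / gap
Ratio = 9.1 / 0.276 = 33.0

33.0


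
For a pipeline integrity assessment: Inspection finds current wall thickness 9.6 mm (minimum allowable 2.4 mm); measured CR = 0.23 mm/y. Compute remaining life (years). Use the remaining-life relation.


Apply the remaining-life relation: RL = (t_current − t_min) / CR
RL = (9.6 − 2.4) / 0.23 = 7.2 / 0.23 = 31.3 years

31.3 years


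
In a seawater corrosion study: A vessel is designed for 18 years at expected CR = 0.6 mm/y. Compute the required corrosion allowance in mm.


Corrosion allowance = CR × design life
CA = 0.6 * 18 = 10.8 mm

10.8 mm


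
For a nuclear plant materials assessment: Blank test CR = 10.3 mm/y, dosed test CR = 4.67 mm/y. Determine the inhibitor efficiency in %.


Apply the inhibitor-efficiency definition: IE = (CR_blank − CR_inh)/CR_blank × 100
IE = (10.3 − 4.67) / 10.3 × 100
IE = 5.63 / 10.3 × 100 = 54.7 %

54.7 %


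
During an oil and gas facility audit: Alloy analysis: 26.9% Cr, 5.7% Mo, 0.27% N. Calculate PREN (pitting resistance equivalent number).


Apply the PREN formula: PREN = Cr + 3.3*Mo + 16*N
PREN = 26.9 + 3.3*5.7 + 16*0.27
PREN = 26.9 + 18.81 + 4.32 = 50.03

50.03


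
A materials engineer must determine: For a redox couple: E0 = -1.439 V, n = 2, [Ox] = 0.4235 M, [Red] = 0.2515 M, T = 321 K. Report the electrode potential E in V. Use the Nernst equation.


Apply the Nernst equation: E = E0 + (RT/nF)*ln([Ox]/[Red])
Step 1: RT/nF = 8.314*321/(2*96485) = 0.0138301 V
Step 2: [Ox]/[Red] = 0.4235/0.2515 = 1.683897
Step 3: ln(1.683897) = 0.521111
Step 4: correction = 0.0138301 * 0.521111 = 0.007 V
E = -1.439 + 0.007 = -1.432 V

-1.432 V


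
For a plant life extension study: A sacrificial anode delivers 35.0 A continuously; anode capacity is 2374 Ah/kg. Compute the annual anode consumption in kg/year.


Annual consumption = current * hours per year / capacity
Rate = 35.0 * 8760 / 2374 = 129.1 kg/year

129.1 kg/year


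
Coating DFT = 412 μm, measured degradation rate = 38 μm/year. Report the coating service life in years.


Service life = thickness / degradation rate
Life = 412 / 38 = 10.8 years

10.8 years


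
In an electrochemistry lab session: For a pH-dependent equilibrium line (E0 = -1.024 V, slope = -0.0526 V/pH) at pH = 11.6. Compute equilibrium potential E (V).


Apply the Pourbaix line equation: E = E0 + slope*pH
E = -1.024 + (-0.0526)*11.6 = -1.024 + (-0.61016) = -1.63416 V
Rounded to 3 decimal places: E = -1.634 V

-1.634 V


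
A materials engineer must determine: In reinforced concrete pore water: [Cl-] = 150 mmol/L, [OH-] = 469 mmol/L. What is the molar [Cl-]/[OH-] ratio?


Threshold parameter = [Cl-] / [OH-] (molar basis; both in mmol/L, so units cancel)
Ratio = 150 / 469 = 0.32

0.32


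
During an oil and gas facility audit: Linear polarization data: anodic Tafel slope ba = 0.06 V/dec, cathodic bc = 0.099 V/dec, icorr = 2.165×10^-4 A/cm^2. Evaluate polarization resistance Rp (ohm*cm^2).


Apply the Stern-Geary equation: Rp = ba*bc / (2.303*icorr*(ba+bc))
ba*bc = 0.06*0.099 = 0.00594
ba+bc = 0.159; 2.303*icorr*(ba+bc) = 2.303*2.165×10^-4*0.159 = 7.927732×10^-5
Rp = 0.00594 / 7.927732×10^-5 = 74.93 ohm*cm^2

74.93 ohm*cm^2


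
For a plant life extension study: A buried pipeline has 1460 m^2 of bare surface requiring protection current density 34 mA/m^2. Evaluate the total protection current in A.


I = area * current density, then convert mA → A (÷1000)
I = 1460 * 34 / 1000 = 49.64 A

49.64 A


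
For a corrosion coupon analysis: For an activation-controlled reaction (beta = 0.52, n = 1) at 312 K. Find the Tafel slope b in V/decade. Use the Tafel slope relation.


Apply the Tafel slope relation: b = 2.303*R*T/(beta*n*F)
Numerator: 2.303 * 8.314 * 312 = 5973.91
Denominator: 0.52 * 1 * 96485 = 50172.2
b = 5973.91 / 50172.2 = 0.1191 V/decade

0.1191 V/decade


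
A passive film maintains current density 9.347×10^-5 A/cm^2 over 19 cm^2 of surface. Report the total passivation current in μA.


I = i_pass * A, then convert A → μA (×10^6)
I = 9.347×10^-5 * 19 * 10^6 = 1775.93 μA

1775.93 μA


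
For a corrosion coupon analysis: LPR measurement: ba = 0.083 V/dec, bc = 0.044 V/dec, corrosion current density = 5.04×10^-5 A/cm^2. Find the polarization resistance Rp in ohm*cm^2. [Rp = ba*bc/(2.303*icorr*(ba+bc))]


Apply the Stern-Geary equation: Rp = ba*bc / (2.303*icorr*(ba+bc))
ba*bc = 0.083*0.044 = 0.003652
ba+bc = 0.127; 2.303*icorr*(ba+bc) = 2.303*5.04×10^-5*0.127 = 1.4741042×10^-5
Rp = 0.003652 / 1.4741042×10^-5 = 247.74 ohm*cm^2

247.74 ohm*cm^2


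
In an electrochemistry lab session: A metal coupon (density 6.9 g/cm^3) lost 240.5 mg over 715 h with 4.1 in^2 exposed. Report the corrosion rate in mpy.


Apply the mpy weight-loss relation: CR = 534 * W / (D * A * T)
Numerator: 534 * 240.5 = 128427.0
Denominator: 6.9 * 4.1 * 715 = 20227.35
CR = 128427.0 / 20227.35 = 6.34918 mpy

6.34918 mpy


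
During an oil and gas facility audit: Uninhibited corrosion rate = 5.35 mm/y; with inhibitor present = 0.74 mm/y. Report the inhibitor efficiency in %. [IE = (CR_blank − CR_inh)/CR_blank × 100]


Apply the inhibitor-efficiency definition: IE = (CR_blank − CR_inh)/CR_blank × 100
IE = (5.35 − 0.74) / 5.35 × 100
IE = 4.61 / 5.35 × 100 = 86.2 %

86.2 %


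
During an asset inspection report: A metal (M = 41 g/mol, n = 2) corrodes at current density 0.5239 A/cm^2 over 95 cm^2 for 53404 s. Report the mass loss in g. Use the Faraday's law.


Apply Faraday's law: m = i*A*t*M / (n*F)
Total charge passed Q = i*A*t = 0.5239*95*53404 = 2657943.782 C
m = Q*M/(n*F) = 2657943.782*41/(2*96485) = 564.72869 g

564.72869 g


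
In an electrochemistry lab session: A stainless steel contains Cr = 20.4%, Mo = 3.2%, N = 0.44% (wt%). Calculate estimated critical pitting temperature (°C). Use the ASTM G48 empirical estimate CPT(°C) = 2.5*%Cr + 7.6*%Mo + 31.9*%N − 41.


Apply the ASTM G48 empirical CPT estimate: CPT(°C) = 2.5*%Cr + 7.6*%Mo + 31.9*%N − 41
2.5*20.4 = 51; 7.6*3.2 = 24.32; 31.9*0.44 = 14.036
CPT = 51 + 24.32 + 14.036 − 41 = 48.356 °C
Rounded to 0.1 °C: CPT ≈ 48.4 °C

48.4 °C


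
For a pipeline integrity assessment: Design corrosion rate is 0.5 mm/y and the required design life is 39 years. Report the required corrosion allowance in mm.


Corrosion allowance = CR × design life
CA = 0.5 * 39 = 19.5 mm

19.5 mm


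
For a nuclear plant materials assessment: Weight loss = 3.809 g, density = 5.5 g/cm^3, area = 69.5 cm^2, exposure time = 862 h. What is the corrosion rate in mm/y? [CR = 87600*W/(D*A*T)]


Apply the mm/y weight-loss relation: CR = 87600 * W / (D * A * T)
Numerator: 87600 * 3.809 = 333668.4
Denominator: 5.5 * 69.5 * 862 = 329499.5
CR = 333668.4 / 329499.5 = 1.01265 mm/y

1.01265 mm/y


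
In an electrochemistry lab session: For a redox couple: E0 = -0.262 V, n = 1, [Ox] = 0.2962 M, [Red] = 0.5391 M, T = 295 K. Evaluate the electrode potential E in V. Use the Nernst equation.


Apply the Nernst equation: E = E0 + (RT/nF)*ln([Ox]/[Red])
Step 1: RT/nF = 8.314*295/(1*96485) = 0.02541981 V
Step 2: [Ox]/[Red] = 0.2962/0.5391 = 0.549434
Step 3: ln(0.549434) = -0.598867
Step 4: correction = 0.02541981 * -0.598867 = -0.015 V
E = -0.262 + -0.015 = -0.277 V

-0.277 V


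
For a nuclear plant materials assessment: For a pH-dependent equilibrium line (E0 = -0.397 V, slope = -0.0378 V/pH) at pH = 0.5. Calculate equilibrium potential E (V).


Apply the Pourbaix line equation: E = E0 + slope*pH
E = -0.397 + (-0.0378)*0.5 = -0.397 + (-0.0189) = -0.4159 V
Rounded to 3 decimal places: E = -0.416 V

-0.416 V


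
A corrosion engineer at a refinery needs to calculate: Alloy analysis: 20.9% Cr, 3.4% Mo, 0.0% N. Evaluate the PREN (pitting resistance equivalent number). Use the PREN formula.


Apply the PREN formula: PREN = Cr + 3.3*Mo + 16*N
PREN = 20.9 + 3.3*3.4 + 16*0.0
PREN = 20.9 + 11.22 + 0.0 = 32.12

32.12


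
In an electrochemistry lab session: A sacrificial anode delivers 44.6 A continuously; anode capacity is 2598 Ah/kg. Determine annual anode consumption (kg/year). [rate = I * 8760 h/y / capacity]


Annual consumption = current * hours per year / capacity
Rate = 44.6 * 8760 / 2598 = 150.4 kg/year

150.4 kg/year


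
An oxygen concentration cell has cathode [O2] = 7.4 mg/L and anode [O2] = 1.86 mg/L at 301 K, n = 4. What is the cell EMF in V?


Apply the Nernst concentration-cell relation: E = (RT/nF)*ln(C_cathode/C_anode)
RT/nF = 8.314*301/(4*96485) = 0.0064842 V
ln(7.4/1.86) = 1.3809
E = 0.0064842 * 1.3809 = 0.00895 V

0.00895 V


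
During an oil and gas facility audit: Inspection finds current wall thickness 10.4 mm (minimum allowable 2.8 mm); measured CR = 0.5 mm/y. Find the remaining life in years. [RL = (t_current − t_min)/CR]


Apply the remaining-life relation: RL = (t_current − t_min) / CR
RL = (10.4 − 2.8) / 0.5 = 7.6 / 0.5 = 15.2 years

15.2 years


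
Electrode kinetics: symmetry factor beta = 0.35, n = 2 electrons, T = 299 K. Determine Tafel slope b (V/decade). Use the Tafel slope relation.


Apply the Tafel slope relation: b = 2.303*R*T/(beta*n*F)
Numerator: 2.303 * 8.314 * 299 = 5725.0
Denominator: 0.35 * 2 * 96485 = 67539.5
b = 5725.0 / 67539.5 = 0.0848 V/decade

0.0848 V/decade


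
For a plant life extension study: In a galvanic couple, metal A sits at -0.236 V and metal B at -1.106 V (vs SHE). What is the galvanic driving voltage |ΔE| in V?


Driving voltage is the absolute potential difference.
|ΔE| = |-0.236 − (-1.106)| = 0.87 V

0.87 V


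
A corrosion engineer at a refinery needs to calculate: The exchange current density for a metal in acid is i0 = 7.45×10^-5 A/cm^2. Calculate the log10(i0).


i0 = 7.45×10^-5 A/cm^2
log10(i0) = -4.128

-4.128


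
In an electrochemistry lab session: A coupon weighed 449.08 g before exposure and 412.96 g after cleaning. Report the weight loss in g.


Weight loss = initial − final
WL = 449.08 − 412.96 = 36.12 g

36.12 g


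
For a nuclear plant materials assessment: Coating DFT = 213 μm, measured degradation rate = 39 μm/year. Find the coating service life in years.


Service life = thickness / degradation rate
Life = 213 / 39 = 5.5 years

5.5 years


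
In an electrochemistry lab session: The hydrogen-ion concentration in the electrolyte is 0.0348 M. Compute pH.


pH = −log10[H+]
pH = −log10(0.0348) = 1.46

1.46


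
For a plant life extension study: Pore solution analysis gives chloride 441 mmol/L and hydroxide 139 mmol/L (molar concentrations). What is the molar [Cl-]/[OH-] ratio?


Threshold parameter = [Cl-] / [OH-] (molar basis; both in mmol/L, so units cancel)
Ratio = 441 / 139 = 3.17

3.17


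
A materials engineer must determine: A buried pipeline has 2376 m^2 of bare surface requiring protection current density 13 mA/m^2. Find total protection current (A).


I = area * current density, then convert mA → A (÷1000)
I = 2376 * 13 / 1000 = 30.89 A

30.89 A


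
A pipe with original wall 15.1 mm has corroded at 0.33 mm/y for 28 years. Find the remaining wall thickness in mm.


Remaining wall = original − CR × time
t = 15.1 − 0.33*28 = 15.1 − 9.24 = 5.86 mm

5.86 mm


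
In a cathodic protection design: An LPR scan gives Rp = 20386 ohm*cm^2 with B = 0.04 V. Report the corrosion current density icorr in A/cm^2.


Apply the Stern-Geary relation: icorr = B / Rp
icorr = 0.04 / 20386 = 1.962×10^-6 A/cm^2

1.962×10^-6 A/cm^2


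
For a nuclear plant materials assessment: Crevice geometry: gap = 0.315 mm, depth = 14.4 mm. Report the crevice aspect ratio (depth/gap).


Aspect ratio = depth / gap
Ratio = 14.4 / 0.315 = 45.7

45.7


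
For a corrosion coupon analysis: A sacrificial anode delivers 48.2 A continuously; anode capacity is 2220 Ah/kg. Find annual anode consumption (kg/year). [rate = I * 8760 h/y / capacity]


Annual consumption = current * hours per year / capacity
Rate = 48.2 * 8760 / 2220 = 190.2 kg/year

190.2 kg/year


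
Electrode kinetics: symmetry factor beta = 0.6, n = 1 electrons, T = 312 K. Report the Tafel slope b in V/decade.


Apply the Tafel slope relation: b = 2.303*R*T/(beta*n*F)
Numerator: 2.303 * 8.314 * 312 = 5973.91
Denominator: 0.6 * 1 * 96485 = 57891.0
b = 5973.91 / 57891.0 = 0.1032 V/decade

0.1032 V/decade


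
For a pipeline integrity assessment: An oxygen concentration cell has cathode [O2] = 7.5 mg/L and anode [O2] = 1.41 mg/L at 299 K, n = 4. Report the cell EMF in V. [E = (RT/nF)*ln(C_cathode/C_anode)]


Apply the Nernst concentration-cell relation: E = (RT/nF)*ln(C_cathode/C_anode)
RT/nF = 8.314*299/(4*96485) = 0.00644112 V
ln(7.5/1.41) = 1.67131
E = 0.00644112 * 1.67131 = 0.01077 V

0.01077 V


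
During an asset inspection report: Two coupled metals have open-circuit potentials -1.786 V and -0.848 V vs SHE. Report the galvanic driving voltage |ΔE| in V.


Driving voltage is the absolute potential difference.
|ΔE| = |-1.786 − (-0.848)| = 0.938 V

0.938 V


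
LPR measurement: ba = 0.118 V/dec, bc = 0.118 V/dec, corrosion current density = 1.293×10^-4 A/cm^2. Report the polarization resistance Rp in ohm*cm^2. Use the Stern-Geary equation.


Apply the Stern-Geary equation: Rp = ba*bc / (2.303*icorr*(ba+bc))
ba*bc = 0.118*0.118 = 0.013924
ba+bc = 0.236; 2.303*icorr*(ba+bc) = 2.303*1.293×10^-4*0.236 = 7.0275584×10^-5
Rp = 0.013924 / 7.0275584×10^-5 = 198.13 ohm*cm^2

198.13 ohm*cm^2


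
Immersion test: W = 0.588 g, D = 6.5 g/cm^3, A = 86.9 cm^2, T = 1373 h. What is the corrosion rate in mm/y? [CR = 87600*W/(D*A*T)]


Apply the mm/y weight-loss relation: CR = 87600 * W / (D * A * T)
Numerator: 87600 * 0.588 = 51508.8
Denominator: 6.5 * 86.9 * 1373 = 775539.05
CR = 51508.8 / 775539.05 = 0.06642 mm/y

0.06642 mm/y


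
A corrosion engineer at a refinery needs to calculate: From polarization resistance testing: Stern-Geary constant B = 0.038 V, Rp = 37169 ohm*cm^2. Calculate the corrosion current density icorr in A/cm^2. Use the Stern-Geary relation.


Apply the Stern-Geary relation: icorr = B / Rp
icorr = 0.038 / 37169 = 1.022×10^-6 A/cm^2

1.022×10^-6 A/cm^2


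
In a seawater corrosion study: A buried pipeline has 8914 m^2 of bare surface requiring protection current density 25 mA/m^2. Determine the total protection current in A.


I = area * current density, then convert mA → A (÷1000)
I = 8914 * 25 / 1000 = 222.85 A

222.85 A


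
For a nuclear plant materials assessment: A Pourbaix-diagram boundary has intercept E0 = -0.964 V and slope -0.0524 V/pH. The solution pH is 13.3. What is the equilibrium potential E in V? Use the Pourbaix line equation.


Apply the Pourbaix line equation: E = E0 + slope*pH
E = -0.964 + (-0.0524)*13.3 = -0.964 + (-0.69692) = -1.66092 V
Rounded to 3 decimal places: E = -1.661 V

-1.661 V


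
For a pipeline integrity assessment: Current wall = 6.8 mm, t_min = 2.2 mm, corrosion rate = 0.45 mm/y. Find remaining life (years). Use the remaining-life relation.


Apply the remaining-life relation: RL = (t_current − t_min) / CR
RL = (6.8 − 2.2) / 0.45 = 4.6 / 0.45 = 10.2 years

10.2 years


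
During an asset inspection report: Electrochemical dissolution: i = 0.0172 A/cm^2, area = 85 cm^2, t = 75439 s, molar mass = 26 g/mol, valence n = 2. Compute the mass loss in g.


Apply Faraday's law: m = i*A*t*M / (n*F)
Total charge passed Q = i*A*t = 0.0172*85*75439 = 110291.818 C
m = Q*M/(n*F) = 110291.818*26/(2*96485) = 14.8603 g

14.8603 g


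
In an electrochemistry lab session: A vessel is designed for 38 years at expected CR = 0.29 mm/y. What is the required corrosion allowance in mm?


Corrosion allowance = CR × design life
CA = 0.29 * 38 = 11.02 mm

11.02 mm


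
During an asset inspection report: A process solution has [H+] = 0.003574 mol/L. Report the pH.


pH = −log10[H+]
pH = −log10(0.003574) = 2.45

2.45


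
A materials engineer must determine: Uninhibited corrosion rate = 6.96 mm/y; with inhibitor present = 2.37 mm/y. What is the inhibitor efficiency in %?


Apply the inhibitor-efficiency definition: IE = (CR_blank − CR_inh)/CR_blank × 100
IE = (6.96 − 2.37) / 6.96 × 100
IE = 4.59 / 6.96 × 100 = 65.9 %

65.9 %


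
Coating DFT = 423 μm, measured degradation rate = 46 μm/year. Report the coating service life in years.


Service life = thickness / degradation rate
Life = 423 / 46 = 9.2 years

9.2 years


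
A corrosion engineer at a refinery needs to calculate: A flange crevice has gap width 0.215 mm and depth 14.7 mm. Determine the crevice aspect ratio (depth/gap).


Aspect ratio = depth / gap
Ratio = 14.7 / 0.215 = 68.4

68.4


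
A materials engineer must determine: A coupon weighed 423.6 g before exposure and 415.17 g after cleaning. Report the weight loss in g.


Weight loss = initial − final
WL = 423.6 − 415.17 = 8.43 g

8.43 g


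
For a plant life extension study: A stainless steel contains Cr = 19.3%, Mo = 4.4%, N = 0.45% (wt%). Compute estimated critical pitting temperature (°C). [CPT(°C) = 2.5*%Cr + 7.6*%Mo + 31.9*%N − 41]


Apply the ASTM G48 empirical CPT estimate: CPT(°C) = 2.5*%Cr + 7.6*%Mo + 31.9*%N − 41
2.5*19.3 = 48.25; 7.6*4.4 = 33.44; 31.9*0.45 = 14.355
CPT = 48.25 + 33.44 + 14.355 − 41 = 55.045 °C
Rounded to 0.1 °C: CPT ≈ 55.0 °C

55.0 °C


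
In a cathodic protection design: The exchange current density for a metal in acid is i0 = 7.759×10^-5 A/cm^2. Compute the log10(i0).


i0 = 7.759×10^-5 A/cm^2
log10(i0) = -4.11

-4.11


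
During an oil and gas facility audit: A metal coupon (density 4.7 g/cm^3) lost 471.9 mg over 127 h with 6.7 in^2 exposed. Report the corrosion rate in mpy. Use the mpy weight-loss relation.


Apply the mpy weight-loss relation: CR = 534 * W / (D * A * T)
Numerator: 534 * 471.9 = 251994.6
Denominator: 4.7 * 6.7 * 127 = 3999.23
CR = 251994.6 / 3999.23 = 63.0108 mpy

63.0108 mpy


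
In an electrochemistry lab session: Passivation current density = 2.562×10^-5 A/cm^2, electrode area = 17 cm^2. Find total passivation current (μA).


I = i_pass * A, then convert A → μA (×10^6)
I = 2.562×10^-5 * 17 * 10^6 = 435.54 μA

435.54 μA


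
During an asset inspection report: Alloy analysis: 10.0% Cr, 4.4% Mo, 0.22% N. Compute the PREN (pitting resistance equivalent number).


Apply the PREN formula: PREN = Cr + 3.3*Mo + 16*N
PREN = 10.0 + 3.3*4.4 + 16*0.22
PREN = 10.0 + 14.52 + 3.52 = 28.04

28.04


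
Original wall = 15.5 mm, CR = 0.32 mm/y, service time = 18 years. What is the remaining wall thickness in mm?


Remaining wall = original − CR × time
t = 15.5 − 0.32*18 = 15.5 − 5.76 = 9.74 mm

9.74 mm


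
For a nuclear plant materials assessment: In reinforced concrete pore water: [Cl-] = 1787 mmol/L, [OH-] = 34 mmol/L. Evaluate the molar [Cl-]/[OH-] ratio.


Threshold parameter = [Cl-] / [OH-] (molar basis; both in mmol/L, so units cancel)
Ratio = 1787 / 34 = 52.56

52.56


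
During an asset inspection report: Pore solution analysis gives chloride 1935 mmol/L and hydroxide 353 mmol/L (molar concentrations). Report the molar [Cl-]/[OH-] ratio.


Threshold parameter = [Cl-] / [OH-] (molar basis; both in mmol/L, so units cancel)
Ratio = 1935 / 353 = 5.48

5.48


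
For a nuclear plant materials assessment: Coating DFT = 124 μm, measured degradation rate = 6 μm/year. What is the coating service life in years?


Service life = thickness / degradation rate
Life = 124 / 6 = 20.7 years

20.7 years


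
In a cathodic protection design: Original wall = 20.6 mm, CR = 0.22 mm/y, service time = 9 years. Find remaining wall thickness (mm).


Remaining wall = original − CR × time
t = 20.6 − 0.22*9 = 20.6 − 1.98 = 18.62 mm

18.62 mm


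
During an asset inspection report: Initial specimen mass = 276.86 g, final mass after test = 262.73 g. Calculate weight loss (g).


Weight loss = initial − final
WL = 276.86 − 262.73 = 14.13 g

14.13 g


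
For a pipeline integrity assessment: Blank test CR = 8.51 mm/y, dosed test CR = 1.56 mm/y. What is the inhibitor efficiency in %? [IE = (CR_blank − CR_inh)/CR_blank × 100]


Apply the inhibitor-efficiency definition: IE = (CR_blank − CR_inh)/CR_blank × 100
IE = (8.51 − 1.56) / 8.51 × 100
IE = 6.95 / 8.51 × 100 = 81.7 %

81.7 %


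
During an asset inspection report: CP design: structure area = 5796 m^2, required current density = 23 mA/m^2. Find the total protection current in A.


I = area * current density, then convert mA → A (÷1000)
I = 5796 * 23 / 1000 = 133.31 A

133.31 A


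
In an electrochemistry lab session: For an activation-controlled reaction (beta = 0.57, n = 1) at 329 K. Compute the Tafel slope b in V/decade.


Apply the Tafel slope relation: b = 2.303*R*T/(beta*n*F)
Numerator: 2.303 * 8.314 * 329 = 6299.41
Denominator: 0.57 * 1 * 96485 = 54996.45
b = 6299.41 / 54996.45 = 0.1145 V/decade

0.1145 V/decade
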